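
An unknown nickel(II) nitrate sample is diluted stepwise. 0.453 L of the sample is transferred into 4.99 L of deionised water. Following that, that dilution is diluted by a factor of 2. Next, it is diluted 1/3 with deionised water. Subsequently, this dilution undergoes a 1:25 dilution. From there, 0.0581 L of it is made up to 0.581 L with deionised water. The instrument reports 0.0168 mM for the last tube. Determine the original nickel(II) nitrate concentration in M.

Overall dilution factor = 12.02 × 2 × 3 × 25 × 10 = 1.80 × 10⁴.
Original = 0.0168 mM × 1.80 × 10⁴ = 303 mM = 0.303 M.

0.303 M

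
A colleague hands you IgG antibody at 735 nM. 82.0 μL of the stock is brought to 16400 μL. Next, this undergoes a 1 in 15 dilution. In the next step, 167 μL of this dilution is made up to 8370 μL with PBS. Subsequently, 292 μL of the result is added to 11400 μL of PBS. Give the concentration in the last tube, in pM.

0.122 pM

Overall dilution factor = 200 × 15 × 50.12 × 40.04 = 6.02 × 10⁶.
735 nM / 6.02 × 10⁶ = 1.22 × 10⁻⁴ nM = 0.122 pM.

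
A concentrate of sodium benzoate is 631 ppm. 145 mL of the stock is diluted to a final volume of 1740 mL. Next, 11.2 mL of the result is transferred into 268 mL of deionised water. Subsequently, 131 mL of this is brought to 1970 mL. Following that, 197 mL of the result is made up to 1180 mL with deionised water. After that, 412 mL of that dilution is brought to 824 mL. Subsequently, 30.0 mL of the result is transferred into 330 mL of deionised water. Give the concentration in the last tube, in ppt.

976 ppt

Overall dilution factor = 12 × 24.93 × 15.04 × 5.990 × 2 × 12 = 6.47 × 10⁵.
631 ppm / 6.47 × 10⁵ = 9.76 × 10⁻⁴ ppm = 976 ppt.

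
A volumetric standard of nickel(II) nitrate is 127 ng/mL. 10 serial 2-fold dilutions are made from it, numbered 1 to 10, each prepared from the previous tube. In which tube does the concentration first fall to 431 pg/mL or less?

tube 9

Tube n has concentration 127 ng/mL / 2ⁿ.
Need 2ⁿ ≥ 127 ng/mL / 431 pg/mL = 295, so n ≥ 8.20.
First such tube: n = 9.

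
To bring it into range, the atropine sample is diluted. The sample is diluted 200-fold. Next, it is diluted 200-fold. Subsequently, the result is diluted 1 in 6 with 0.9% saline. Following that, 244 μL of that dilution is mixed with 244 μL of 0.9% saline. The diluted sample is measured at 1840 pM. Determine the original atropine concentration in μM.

Overall dilution factor = 200 × 200 × 6 × 2 = 4.80 × 10⁵.
Original = 1840 pM × 4.80 × 10⁵ = 8.83 × 10⁸ pM = 883 μM.

883 μM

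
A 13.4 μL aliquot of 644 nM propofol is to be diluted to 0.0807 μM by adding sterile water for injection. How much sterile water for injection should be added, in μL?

0.0807 μM = 80.7 nM.
V₂ = C₁V₁/C₂ = 644 × 13.4 / 80.7 = 107 μL.
Diluent to add = V₂ − V₁ = 107 − 13.4 = 93.5 μL.

93.5 μL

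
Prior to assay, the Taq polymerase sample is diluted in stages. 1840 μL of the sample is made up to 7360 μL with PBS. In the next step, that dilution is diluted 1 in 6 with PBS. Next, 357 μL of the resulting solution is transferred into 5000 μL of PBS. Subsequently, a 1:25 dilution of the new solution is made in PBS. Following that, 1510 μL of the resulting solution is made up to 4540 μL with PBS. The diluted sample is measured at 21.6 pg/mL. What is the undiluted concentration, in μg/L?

Overall dilution factor = 4 × 6 × 15.01 × 25 × 3.007 = 2.71 × 10⁴.
Original = 21.6 pg/mL × 2.71 × 10⁴ = 5.85 × 10⁵ pg/mL = 585 μg/L.

585 μg/L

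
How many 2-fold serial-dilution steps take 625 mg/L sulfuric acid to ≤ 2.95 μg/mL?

8

Need 2ⁿ ≥ 212, so n ≥ log(212)/log(2) = 7.73.
Minimum whole steps: n = 8.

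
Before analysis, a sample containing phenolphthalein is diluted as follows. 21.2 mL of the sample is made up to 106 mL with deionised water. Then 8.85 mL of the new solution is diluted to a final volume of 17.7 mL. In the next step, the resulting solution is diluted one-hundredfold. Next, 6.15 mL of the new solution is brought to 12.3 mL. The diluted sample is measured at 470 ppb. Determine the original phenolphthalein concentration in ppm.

Overall dilution factor = 5 × 2 × 100 × 2 = 2000.
Original = 470 ppb × 2000 = 9.40 × 10⁵ ppb = 940 ppm.

940 ppm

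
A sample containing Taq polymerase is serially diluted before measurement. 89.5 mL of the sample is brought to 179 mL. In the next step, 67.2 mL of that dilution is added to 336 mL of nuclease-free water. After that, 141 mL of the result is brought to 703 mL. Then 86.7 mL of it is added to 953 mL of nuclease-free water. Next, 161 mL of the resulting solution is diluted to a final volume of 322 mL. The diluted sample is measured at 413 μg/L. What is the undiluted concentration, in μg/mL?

593 μg/mL

Overall dilution factor = 2 × 6 × 4.986 × 11.99 × 2 = 1435.
Original = 413 μg/L × 1435 = 5.93 × 10⁵ μg/L = 593 μg/mL.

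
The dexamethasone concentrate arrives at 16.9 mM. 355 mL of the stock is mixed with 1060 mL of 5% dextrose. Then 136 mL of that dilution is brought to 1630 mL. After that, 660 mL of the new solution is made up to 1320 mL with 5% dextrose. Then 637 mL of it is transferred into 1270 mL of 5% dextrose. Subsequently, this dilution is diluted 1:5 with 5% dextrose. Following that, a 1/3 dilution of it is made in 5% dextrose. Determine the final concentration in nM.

Overall dilution factor = 3.986 × 11.99 × 2 × 2.994 × 5 × 3 = 4291.
16.9 mM / 4291 = 3.94 × 10⁻³ mM = 3940 nM.

3940 nM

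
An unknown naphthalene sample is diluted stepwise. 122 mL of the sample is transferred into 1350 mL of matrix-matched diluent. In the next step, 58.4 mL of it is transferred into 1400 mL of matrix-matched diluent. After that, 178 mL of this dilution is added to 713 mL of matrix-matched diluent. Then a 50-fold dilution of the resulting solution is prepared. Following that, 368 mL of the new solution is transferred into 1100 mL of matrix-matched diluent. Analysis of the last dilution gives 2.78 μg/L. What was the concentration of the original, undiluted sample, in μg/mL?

836 μg/mL

Overall dilution factor = 12.07 × 24.97 × 5.006 × 50 × 3.989 = 3.01 × 10⁵.
Original = 2.78 μg/L × 3.01 × 10⁵ = 8.36 × 10⁵ μg/L = 836 μg/mL.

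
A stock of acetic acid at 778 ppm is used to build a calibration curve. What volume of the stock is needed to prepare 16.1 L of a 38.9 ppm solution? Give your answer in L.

0.805 L

V₁ = C₂V₂/C₁ = 38.9 × 16.1 / 778 = 0.805 L.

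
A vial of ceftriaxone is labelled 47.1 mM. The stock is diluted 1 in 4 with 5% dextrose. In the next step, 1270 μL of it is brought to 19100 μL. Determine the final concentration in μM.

Overall dilution factor = 4 × 15.04 = 60.2.
47.1 mM / 60.2 = 0.783 mM = 783 μM.

783 μM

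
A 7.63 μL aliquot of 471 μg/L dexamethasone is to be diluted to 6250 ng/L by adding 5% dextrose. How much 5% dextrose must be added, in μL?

567 μL

6250 ng/L = 6.25 μg/L.
V₂ = C₁V₁/C₂ = 471 × 7.63 / 6.25 = 575 μL.
Diluent to add = V₂ − V₁ = 575 − 7.63 = 567 μL.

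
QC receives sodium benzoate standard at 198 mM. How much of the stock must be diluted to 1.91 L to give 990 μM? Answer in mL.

990 μM = 0.990 mM.
V₁ = C₂V₂/C₁ = 0.990 × 1.91 / 198 = 9.55 × 10⁻³ L = 9.55 mL.

9.55 mL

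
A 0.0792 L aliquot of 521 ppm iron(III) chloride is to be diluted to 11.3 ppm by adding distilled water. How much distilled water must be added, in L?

3.57 L

V₂ = C₁V₁/C₂ = 521 × 0.0792 / 11.3 = 3.65 L.
Diluent to add = V₂ − V₁ = 3.65 − 0.0792 = 3.57 L.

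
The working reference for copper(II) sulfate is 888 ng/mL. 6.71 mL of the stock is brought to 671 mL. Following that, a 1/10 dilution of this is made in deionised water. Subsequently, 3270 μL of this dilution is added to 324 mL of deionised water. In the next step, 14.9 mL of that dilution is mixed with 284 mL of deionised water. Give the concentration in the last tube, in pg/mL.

0.442 pg/mL

Overall dilution factor = 100 × 10 × 100.1 × 20.06 = 2.01 × 10⁶.
888 ng/mL / 2.01 × 10⁶ = 4.42 × 10⁻⁴ ng/mL = 0.442 pg/mL.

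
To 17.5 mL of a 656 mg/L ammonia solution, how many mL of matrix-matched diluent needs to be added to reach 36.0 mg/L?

V₂ = C₁V₁/C₂ = 656 × 17.5 / 36.0 = 319 mL.
Diluent to add = V₂ − V₁ = 319 − 17.5 = 301 mL.

301 mL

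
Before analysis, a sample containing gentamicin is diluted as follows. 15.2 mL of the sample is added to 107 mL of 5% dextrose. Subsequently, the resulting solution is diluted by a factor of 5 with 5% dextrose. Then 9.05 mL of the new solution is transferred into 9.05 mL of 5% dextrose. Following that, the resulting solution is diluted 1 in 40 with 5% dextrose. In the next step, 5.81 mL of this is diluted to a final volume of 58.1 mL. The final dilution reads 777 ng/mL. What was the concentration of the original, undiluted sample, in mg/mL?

Overall dilution factor = 8.039 × 5 × 2 × 40 × 10 = 3.22 × 10⁴.
Original = 777 ng/mL × 3.22 × 10⁴ = 2.50 × 10⁷ ng/mL = 25.0 mg/mL.

25.0 mg/mL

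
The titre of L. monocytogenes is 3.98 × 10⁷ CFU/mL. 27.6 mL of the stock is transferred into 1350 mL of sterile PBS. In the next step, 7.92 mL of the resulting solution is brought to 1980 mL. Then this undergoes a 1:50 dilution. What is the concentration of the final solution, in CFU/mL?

63.8 CFU/mL

Overall dilution factor = 49.91 × 250 × 50 = 6.24 × 10⁵.
3.98 × 10⁷ CFU/mL / 6.24 × 10⁵ = 63.8 CFU/mL.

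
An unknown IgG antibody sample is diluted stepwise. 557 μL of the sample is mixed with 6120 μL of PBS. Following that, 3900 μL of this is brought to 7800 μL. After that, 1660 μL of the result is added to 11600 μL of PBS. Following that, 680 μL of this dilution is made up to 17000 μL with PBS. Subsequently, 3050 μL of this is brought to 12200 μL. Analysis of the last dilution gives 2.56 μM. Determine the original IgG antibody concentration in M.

Overall dilution factor = 11.99 × 2 × 7.988 × 25 × 4 = 1.92 × 10⁴.
Original = 2.56 μM × 1.92 × 10⁴ = 4.90 × 10⁴ μM = 0.0490 M.

0.0490 M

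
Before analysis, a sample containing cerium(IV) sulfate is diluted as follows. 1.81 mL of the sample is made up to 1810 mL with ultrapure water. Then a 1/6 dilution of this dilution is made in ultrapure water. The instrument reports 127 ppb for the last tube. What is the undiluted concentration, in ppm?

762 ppm

Overall dilution factor = 1000 × 6 = 6000.
Original = 127 ppb × 6000 = 7.62 × 10⁵ ppb = 762 ppm.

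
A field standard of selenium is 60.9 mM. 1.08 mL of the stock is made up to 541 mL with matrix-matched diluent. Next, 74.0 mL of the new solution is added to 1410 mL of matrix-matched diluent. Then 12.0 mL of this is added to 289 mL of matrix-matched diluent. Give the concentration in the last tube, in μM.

0.242 μM

Overall dilution factor = 500.9 × 20.05 × 25.08 = 2.52 × 10⁵.
60.9 mM / 2.52 × 10⁵ = 2.42 × 10⁻⁴ mM = 0.242 μM.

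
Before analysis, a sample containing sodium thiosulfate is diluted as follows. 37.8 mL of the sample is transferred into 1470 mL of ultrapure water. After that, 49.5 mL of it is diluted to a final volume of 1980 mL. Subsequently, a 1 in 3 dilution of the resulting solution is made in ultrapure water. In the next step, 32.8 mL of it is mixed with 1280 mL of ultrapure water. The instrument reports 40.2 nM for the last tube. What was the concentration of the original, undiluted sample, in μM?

Overall dilution factor = 39.89 × 40 × 3 × 40.02 = 1.92 × 10⁵.
Original = 40.2 nM × 1.92 × 10⁵ = 7.70 × 10⁶ nM = 7700 μM.

7700 μM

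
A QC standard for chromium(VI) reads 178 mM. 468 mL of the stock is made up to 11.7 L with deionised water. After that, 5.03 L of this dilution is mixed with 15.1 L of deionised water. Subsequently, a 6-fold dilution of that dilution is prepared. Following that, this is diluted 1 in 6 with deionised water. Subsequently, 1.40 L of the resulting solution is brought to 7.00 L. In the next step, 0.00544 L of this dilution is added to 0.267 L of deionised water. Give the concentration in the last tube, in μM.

0.197 μM

Overall dilution factor = 25 × 4.002 × 6 × 6 × 5 × 50.08 = 9.02 × 10⁵.
178 mM / 9.02 × 10⁵ = 1.97 × 10⁻⁴ mM = 0.197 μM.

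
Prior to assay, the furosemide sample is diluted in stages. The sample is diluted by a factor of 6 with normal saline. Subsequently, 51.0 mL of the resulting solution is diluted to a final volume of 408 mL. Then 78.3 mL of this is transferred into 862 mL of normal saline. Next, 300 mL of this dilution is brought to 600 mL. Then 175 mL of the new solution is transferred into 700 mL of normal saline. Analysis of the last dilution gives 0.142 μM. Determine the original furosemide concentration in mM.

Overall dilution factor = 6 × 8 × 12.01 × 2 × 5 = 5764.
Original = 0.142 μM × 5764 = 819 μM = 0.819 mM.

0.819 mM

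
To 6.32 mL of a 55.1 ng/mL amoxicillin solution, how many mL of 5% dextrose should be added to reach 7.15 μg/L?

7.15 μg/L = 7.15 ng/mL.
V₂ = C₁V₁/C₂ = 55.1 × 6.32 / 7.15 = 48.7 mL.
Diluent to add = V₂ − V₁ = 48.7 − 6.32 = 42.4 mL.

42.4 mL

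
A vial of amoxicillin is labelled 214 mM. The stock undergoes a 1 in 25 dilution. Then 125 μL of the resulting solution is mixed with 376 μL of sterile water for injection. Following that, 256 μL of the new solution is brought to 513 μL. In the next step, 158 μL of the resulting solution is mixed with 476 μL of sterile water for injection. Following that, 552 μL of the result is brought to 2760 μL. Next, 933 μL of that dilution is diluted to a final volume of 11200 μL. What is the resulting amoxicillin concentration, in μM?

4.43 μM

Overall dilution factor = 25 × 4.008 × 2.004 × 4.013 × 5 × 12.00 = 4.84 × 10⁴.
214 mM / 4.84 × 10⁴ = 4.43 × 10⁻³ mM = 4.43 μM.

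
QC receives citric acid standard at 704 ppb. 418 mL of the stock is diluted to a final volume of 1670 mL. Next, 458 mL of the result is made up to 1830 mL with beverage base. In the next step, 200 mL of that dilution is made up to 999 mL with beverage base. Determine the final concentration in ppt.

Overall dilution factor = 3.995 × 3.996 × 4.995 = 79.7.
704 ppb / 79.7 = 8.83 ppb = 8830 ppt.

8830 ppt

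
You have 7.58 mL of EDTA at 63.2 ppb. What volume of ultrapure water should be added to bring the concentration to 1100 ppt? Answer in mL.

1100 ppt = 1.10 ppb.
V₂ = C₁V₁/C₂ = 63.2 × 7.58 / 1.10 = 436 mL.
Diluent to add = V₂ − V₁ = 436 − 7.58 = 428 mL.

428 mL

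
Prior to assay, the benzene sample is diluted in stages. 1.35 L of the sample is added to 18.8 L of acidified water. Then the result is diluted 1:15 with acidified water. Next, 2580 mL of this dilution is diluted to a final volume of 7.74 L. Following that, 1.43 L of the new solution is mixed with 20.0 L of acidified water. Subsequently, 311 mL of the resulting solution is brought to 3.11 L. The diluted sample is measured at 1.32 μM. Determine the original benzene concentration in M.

Overall dilution factor = 14.93 × 15 × 3 × 14.99 × 10 = 1.01 × 10⁵.
Original = 1.32 μM × 1.01 × 10⁵ = 1.33 × 10⁵ μM = 0.133 M.

0.133 M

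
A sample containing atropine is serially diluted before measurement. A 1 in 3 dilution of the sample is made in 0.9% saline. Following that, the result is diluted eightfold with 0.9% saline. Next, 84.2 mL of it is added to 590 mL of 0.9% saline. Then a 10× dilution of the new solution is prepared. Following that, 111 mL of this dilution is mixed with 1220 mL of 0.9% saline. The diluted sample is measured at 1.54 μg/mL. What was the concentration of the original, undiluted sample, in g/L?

35.5 g/L

Overall dilution factor = 3 × 8 × 8.007 × 10 × 11.99 = 2.30 × 10⁴.
Original = 1.54 μg/mL × 2.30 × 10⁴ = 3.55 × 10⁴ μg/mL = 35.5 g/L.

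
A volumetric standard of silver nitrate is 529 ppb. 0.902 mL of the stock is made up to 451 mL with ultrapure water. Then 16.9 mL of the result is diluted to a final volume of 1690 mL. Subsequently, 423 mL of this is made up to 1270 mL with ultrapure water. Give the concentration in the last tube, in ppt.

Overall dilution factor = 500 × 100 × 3.002 = 1.50 × 10⁵.
529 ppb / 1.50 × 10⁵ = 3.52 × 10⁻³ ppb = 3.52 ppt.

3.52 ppt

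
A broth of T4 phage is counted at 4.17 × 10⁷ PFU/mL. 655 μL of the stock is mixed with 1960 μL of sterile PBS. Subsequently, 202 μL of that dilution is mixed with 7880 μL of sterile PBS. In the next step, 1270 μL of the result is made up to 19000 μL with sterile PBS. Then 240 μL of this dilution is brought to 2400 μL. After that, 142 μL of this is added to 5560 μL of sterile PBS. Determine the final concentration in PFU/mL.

Overall dilution factor = 3.992 × 40.01 × 14.96 × 10 × 40.15 = 9.60 × 10⁵.
4.17 × 10⁷ PFU/mL / 9.60 × 10⁵ = 43.5 PFU/mL.

43.5 PFU/mL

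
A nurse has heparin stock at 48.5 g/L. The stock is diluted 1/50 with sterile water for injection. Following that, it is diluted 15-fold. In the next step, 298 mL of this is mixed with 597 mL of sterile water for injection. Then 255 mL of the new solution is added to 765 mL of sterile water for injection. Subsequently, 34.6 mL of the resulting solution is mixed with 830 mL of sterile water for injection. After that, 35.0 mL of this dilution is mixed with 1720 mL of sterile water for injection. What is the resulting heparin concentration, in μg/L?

Overall dilution factor = 50 × 15 × 3.003 × 4 × 24.99 × 50.14 = 1.13 × 10⁷.
48.5 g/L / 1.13 × 10⁷ = 4.30 × 10⁻⁶ g/L = 4.30 μg/L.

4.30 μg/L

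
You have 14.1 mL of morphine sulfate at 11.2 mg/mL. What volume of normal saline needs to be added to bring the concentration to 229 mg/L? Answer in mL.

676 mL

229 mg/L = 0.229 mg/mL.
V₂ = C₁V₁/C₂ = 11.2 × 14.1 / 0.229 = 690 mL.
Diluent to add = V₂ − V₁ = 690 − 14.1 = 676 mL.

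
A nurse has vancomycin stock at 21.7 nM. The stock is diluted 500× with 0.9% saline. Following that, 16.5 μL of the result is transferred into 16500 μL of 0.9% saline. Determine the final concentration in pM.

0.0434 pM

Overall dilution factor = 500 × 1001 = 5.00 × 10⁵.
21.7 nM / 5.00 × 10⁵ = 4.34 × 10⁻⁵ nM = 0.0434 pM.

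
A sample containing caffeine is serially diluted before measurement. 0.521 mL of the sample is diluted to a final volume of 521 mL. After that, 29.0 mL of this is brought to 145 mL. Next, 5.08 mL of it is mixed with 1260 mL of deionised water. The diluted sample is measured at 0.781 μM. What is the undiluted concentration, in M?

Overall dilution factor = 1000 × 5 × 249.0 = 1.25 × 10⁶.
Original = 0.781 μM × 1.25 × 10⁶ = 9.72 × 10⁵ μM = 0.972 M.

0.972 M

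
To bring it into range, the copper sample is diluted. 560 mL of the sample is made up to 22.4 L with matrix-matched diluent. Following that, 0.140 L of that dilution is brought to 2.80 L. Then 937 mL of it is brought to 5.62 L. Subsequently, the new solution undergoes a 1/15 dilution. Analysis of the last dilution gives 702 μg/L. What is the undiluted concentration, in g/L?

50.5 g/L

Overall dilution factor = 40 × 20 × 5.998 × 15 = 7.20 × 10⁴.
Original = 702 μg/L × 7.20 × 10⁴ = 5.05 × 10⁷ μg/L = 50.5 g/L.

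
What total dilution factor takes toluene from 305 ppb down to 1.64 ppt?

1.86 × 10⁵

Factor = C₀/C_target = 305 ppb / 1.64 ppt = 1.86 × 10⁵.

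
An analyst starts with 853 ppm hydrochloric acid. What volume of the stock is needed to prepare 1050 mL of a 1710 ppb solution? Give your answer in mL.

1710 ppb = 1.71 ppm.
V₁ = C₂V₂/C₁ = 1.71 × 1050 / 853 = 2.10 mL.

2.10 mL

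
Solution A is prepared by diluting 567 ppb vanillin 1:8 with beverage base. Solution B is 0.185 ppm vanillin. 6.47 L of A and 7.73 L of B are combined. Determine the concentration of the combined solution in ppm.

C_A = 567 ppb / 8 = 70.9 ppb.
C_B = 0.185 ppm = 185 ppb.
C_mix = (C_A·V_A + C_B·V_B)/(V_A + V_B) = (70.9×6.47 + 185×7.73) / 14.20 = 133 ppb = 0.133 ppm.

0.133 ppm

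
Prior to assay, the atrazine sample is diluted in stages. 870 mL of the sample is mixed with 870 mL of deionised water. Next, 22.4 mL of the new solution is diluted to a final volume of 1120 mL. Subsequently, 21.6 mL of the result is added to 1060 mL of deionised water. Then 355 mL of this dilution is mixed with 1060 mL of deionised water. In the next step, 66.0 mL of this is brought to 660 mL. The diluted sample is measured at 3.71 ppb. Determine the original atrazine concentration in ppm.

740 ppm

Overall dilution factor = 2 × 50 × 50.07 × 3.986 × 10 = 2.00 × 10⁵.
Original = 3.71 ppb × 2.00 × 10⁵ = 7.40 × 10⁵ ppb = 740 ppm.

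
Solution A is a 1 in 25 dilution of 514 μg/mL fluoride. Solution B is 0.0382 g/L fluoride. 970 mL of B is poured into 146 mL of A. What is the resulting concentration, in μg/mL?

35.9 μg/mL

C_A = 514 μg/mL / 25 = 20.6 μg/mL.
C_B = 0.0382 g/L = 38.2 μg/mL.
C_mix = (C_A·V_A + C_B·V_B)/(V_A + V_B) = (20.6×146 + 38.2×970) / 1116 = 35.9 μg/mL.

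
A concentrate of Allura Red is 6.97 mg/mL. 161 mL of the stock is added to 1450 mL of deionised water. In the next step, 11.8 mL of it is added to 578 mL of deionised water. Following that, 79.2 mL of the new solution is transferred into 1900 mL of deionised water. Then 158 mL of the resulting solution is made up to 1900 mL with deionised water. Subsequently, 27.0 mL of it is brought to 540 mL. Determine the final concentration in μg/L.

2.32 μg/L

Overall dilution factor = 10.01 × 49.98 × 24.99 × 12.03 × 20 = 3.01 × 10⁶.
6.97 mg/mL / 3.01 × 10⁶ = 2.32 × 10⁻⁶ mg/mL = 2.32 μg/L.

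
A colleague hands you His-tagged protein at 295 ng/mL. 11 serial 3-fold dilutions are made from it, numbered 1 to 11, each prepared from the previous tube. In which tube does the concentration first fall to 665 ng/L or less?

Tube n has concentration 295 ng/mL / 3ⁿ.
Need 3ⁿ ≥ 295 ng/mL / 665 ng/L = 444, so n ≥ 5.55.
First such tube: n = 6.

tube 6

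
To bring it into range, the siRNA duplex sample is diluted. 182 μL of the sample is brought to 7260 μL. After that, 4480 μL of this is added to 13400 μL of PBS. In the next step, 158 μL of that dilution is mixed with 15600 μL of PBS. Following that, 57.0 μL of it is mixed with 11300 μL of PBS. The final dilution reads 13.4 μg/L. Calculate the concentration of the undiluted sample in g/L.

42.4 g/L

Overall dilution factor = 39.89 × 3.991 × 99.73 × 199.2 = 3.16 × 10⁶.
Original = 13.4 μg/L × 3.16 × 10⁶ = 4.24 × 10⁷ μg/L = 42.4 g/L.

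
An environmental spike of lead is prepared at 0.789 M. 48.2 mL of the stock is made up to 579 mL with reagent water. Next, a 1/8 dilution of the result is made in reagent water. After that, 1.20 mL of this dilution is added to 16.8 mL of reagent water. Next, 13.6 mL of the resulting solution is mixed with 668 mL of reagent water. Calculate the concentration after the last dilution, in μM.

Overall dilution factor = 12.01 × 8 × 15 × 50.12 = 7.22 × 10⁴.
0.789 M / 7.22 × 10⁴ = 1.09 × 10⁻⁵ M = 10.9 μM.

10.9 μM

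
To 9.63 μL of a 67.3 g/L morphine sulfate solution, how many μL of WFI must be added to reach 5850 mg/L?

5850 mg/L = 5.85 g/L.
V₂ = C₁V₁/C₂ = 67.3 × 9.63 / 5.85 = 111 μL.
Diluent to add = V₂ − V₁ = 111 − 9.63 = 101 μL.

101 μL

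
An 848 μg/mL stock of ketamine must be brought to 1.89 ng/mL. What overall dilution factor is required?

Factor = C₀/C_target = 848 μg/mL / 1.89 ng/mL = 4.49 × 10⁵.

4.49 × 10⁵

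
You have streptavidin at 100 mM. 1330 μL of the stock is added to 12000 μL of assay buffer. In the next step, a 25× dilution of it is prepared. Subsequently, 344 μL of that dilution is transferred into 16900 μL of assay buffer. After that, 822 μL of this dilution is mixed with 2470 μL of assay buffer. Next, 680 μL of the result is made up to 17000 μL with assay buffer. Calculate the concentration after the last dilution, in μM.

0.0795 μM

Overall dilution factor = 10.02 × 25 × 50.13 × 4.005 × 25 = 1.26 × 10⁶.
100 mM / 1.26 × 10⁶ = 7.95 × 10⁻⁵ mM = 0.0795 μM.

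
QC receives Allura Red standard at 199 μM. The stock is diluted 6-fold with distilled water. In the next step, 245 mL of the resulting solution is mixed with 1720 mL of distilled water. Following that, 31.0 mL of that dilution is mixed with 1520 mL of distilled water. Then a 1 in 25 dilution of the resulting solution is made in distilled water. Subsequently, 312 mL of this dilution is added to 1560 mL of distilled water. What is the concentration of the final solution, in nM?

0.551 nM

Overall dilution factor = 6 × 8.020 × 50.03 × 25 × 6 = 3.61 × 10⁵.
199 μM / 3.61 × 10⁵ = 5.51 × 10⁻⁴ μM = 0.551 nM.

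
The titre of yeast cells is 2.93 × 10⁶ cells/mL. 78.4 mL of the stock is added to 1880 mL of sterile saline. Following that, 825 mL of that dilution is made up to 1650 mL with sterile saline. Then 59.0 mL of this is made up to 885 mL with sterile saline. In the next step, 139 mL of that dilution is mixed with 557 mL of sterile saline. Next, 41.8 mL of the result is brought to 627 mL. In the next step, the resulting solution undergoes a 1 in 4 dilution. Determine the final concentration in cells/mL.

Overall dilution factor = 24.98 × 2 × 15 × 5.007 × 15 × 4 = 2.25 × 10⁵.
2.93 × 10⁶ cells/mL / 2.25 × 10⁵ = 13.0 cells/mL.

13.0 cells/mL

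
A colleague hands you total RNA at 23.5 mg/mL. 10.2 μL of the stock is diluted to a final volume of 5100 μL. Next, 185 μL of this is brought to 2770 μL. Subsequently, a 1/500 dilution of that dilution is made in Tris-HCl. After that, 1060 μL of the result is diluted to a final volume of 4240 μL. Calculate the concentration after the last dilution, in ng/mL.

Overall dilution factor = 500 × 14.97 × 500 × 4 = 1.50 × 10⁷.
23.5 mg/mL / 1.50 × 10⁷ = 1.57 × 10⁻⁶ mg/mL = 1.57 ng/mL.

1.57 ng/mL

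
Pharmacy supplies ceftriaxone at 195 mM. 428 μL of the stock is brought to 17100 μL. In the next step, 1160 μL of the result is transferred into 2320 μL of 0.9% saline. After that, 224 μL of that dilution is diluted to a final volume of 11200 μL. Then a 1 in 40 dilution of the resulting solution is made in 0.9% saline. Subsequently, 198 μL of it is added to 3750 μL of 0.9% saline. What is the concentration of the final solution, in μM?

Overall dilution factor = 39.95 × 3 × 50 × 40 × 19.94 = 4.78 × 10⁶.
195 mM / 4.78 × 10⁶ = 4.08 × 10⁻⁵ mM = 0.0408 μM.

0.0408 μM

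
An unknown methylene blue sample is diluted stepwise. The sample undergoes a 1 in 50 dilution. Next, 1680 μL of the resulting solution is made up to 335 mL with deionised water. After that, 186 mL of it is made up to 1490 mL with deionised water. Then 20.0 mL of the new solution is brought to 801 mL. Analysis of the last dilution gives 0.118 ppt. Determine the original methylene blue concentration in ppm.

Overall dilution factor = 50 × 199.4 × 8.011 × 40.05 = 3.20 × 10⁶.
Original = 0.118 ppt × 3.20 × 10⁶ = 3.77 × 10⁵ ppt = 0.377 ppm.

0.377 ppm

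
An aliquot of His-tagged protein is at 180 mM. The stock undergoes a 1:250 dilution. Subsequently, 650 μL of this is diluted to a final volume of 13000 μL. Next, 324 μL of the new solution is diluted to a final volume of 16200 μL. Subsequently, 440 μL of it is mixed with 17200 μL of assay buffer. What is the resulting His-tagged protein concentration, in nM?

18.0 nM

Overall dilution factor = 250 × 20 × 50 × 40.09 = 1.00 × 10⁷.
180 mM / 1.00 × 10⁷ = 1.80 × 10⁻⁵ mM = 18.0 nM.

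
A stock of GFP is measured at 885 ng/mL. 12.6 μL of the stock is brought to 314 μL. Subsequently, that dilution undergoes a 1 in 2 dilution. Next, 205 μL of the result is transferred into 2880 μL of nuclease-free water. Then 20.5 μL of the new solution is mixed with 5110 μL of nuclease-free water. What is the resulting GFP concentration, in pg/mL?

Overall dilution factor = 24.92 × 2 × 15.05 × 250.3 = 1.88 × 10⁵.
885 ng/mL / 1.88 × 10⁵ = 4.71 × 10⁻³ ng/mL = 4.71 pg/mL.

4.71 pg/mL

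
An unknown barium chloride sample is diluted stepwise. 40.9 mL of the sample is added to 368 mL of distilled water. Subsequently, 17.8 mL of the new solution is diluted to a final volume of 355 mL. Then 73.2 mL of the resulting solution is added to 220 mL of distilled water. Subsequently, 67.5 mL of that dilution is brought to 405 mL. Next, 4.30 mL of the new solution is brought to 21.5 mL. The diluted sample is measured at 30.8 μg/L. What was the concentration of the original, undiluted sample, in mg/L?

Overall dilution factor = 9.998 × 19.94 × 4.005 × 6 × 5 = 2.40 × 10⁴.
Original = 30.8 μg/L × 2.40 × 10⁴ = 7.38 × 10⁵ μg/L = 738 mg/L.

738 mg/L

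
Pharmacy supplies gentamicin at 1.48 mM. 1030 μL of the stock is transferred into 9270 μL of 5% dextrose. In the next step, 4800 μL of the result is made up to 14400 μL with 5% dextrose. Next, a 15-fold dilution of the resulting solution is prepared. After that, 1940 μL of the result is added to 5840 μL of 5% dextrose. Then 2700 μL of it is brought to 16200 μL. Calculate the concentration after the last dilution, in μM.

0.137 μM

Overall dilution factor = 10 × 3 × 15 × 4.010 × 6 = 1.08 × 10⁴.
1.48 mM / 1.08 × 10⁴ = 1.37 × 10⁻⁴ mM = 0.137 μM.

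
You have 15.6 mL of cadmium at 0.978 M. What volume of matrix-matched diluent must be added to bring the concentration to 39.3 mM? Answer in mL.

373 mL

39.3 mM = 0.0393 M.
V₂ = C₁V₁/C₂ = 0.978 × 15.6 / 0.0393 = 388 mL.
Diluent to add = V₂ − V₁ = 388 − 15.6 = 373 mL.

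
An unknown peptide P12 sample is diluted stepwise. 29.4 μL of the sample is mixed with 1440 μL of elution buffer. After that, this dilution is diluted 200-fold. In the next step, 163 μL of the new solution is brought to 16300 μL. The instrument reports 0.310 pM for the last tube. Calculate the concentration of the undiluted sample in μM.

0.310 μM

Overall dilution factor = 49.98 × 200 × 100 = 10.00 × 10⁵.
Original = 0.310 pM × 10.00 × 10⁵ = 3.10 × 10⁵ pM = 0.310 μM.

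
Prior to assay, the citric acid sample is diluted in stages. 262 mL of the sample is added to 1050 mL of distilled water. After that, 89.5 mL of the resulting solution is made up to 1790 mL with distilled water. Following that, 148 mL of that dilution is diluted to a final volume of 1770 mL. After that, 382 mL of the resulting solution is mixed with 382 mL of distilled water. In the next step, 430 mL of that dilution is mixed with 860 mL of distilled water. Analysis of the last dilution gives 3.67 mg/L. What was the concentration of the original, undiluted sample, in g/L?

26.4 g/L

Overall dilution factor = 5.008 × 20 × 11.96 × 2 × 3 = 7187.
Original = 3.67 mg/L × 7187 = 2.64 × 10⁴ mg/L = 26.4 g/L.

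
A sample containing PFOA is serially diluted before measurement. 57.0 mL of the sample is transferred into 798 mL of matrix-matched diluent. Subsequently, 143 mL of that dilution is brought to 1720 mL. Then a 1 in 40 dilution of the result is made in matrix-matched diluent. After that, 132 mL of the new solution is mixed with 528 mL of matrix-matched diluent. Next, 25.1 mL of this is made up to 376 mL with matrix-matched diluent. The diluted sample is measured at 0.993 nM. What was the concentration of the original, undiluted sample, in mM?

Overall dilution factor = 15 × 12.03 × 40 × 5 × 14.98 = 5.41 × 10⁵.
Original = 0.993 nM × 5.41 × 10⁵ = 5.37 × 10⁵ nM = 0.537 mM.

0.537 mM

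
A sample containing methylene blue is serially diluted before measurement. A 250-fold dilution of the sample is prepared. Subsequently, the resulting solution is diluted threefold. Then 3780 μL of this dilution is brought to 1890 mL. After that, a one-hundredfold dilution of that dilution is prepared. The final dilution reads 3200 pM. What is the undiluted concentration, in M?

0.120 M

Overall dilution factor = 250 × 3 × 500 × 100 = 3.75 × 10⁷.
Original = 3200 pM × 3.75 × 10⁷ = 1.20 × 10¹¹ pM = 0.120 M.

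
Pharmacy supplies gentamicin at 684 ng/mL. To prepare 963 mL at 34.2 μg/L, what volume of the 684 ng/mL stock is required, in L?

34.2 μg/L = 34.2 ng/mL.
V₁ = C₂V₂/C₁ = 34.2 × 963 / 684 = 48.2 mL = 0.0482 L.

0.0482 L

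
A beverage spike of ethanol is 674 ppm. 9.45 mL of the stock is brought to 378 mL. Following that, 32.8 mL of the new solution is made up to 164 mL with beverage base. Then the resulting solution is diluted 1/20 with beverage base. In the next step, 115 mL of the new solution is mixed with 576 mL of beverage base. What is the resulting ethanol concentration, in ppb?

28.0 ppb

Overall dilution factor = 40 × 5 × 20 × 6.009 = 2.40 × 10⁴.
674 ppm / 2.40 × 10⁴ = 0.0280 ppm = 28.0 ppb.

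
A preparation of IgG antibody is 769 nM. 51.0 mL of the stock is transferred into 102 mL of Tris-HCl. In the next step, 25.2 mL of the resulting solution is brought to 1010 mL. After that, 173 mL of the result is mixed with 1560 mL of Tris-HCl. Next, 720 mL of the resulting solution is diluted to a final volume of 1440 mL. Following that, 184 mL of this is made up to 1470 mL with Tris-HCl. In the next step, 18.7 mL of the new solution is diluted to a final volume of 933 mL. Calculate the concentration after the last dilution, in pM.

Overall dilution factor = 3 × 40.08 × 10.02 × 2 × 7.989 × 49.89 = 9.60 × 10⁵.
769 nM / 9.60 × 10⁵ = 8.01 × 10⁻⁴ nM = 0.801 pM.

0.801 pM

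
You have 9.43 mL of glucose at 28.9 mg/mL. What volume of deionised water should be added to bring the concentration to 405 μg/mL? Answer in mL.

663 mL

405 μg/mL = 0.405 mg/mL.
V₂ = C₁V₁/C₂ = 28.9 × 9.43 / 0.405 = 673 mL.
Diluent to add = V₂ − V₁ = 673 − 9.43 = 663 mL.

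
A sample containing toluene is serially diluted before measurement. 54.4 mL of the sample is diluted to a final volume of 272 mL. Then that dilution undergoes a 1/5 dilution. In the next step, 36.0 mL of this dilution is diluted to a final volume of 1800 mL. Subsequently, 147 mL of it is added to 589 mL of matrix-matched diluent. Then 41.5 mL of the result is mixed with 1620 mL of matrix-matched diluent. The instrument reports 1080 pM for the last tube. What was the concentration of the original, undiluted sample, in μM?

Overall dilution factor = 5 × 5 × 50 × 5.007 × 40.04 = 2.51 × 10⁵.
Original = 1080 pM × 2.51 × 10⁵ = 2.71 × 10⁸ pM = 271 μM.

271 μM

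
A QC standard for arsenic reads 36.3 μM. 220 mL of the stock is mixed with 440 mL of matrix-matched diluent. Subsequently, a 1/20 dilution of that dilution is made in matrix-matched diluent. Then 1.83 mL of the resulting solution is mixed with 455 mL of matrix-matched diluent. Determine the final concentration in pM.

Overall dilution factor = 3 × 20 × 249.6 = 1.50 × 10⁴.
36.3 μM / 1.50 × 10⁴ = 2.42 × 10⁻³ μM = 2420 pM.

2420 pM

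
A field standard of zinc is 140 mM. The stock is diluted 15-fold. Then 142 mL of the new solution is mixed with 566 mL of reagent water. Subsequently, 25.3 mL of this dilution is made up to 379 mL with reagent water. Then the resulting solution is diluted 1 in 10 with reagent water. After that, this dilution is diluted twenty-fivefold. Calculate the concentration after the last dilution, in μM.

Overall dilution factor = 15 × 4.986 × 14.98 × 10 × 25 = 2.80 × 10⁵.
140 mM / 2.80 × 10⁵ = 5.00 × 10⁻⁴ mM = 0.500 μM.

0.500 μM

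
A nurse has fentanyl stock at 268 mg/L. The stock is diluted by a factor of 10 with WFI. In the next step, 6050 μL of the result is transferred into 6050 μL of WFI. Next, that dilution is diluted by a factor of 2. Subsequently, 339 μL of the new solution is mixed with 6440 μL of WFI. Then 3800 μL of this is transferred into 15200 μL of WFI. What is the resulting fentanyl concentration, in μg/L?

Overall dilution factor = 10 × 2 × 2 × 20.00 × 5 = 3999.
268 mg/L / 3999 = 0.0670 mg/L = 67.0 μg/L.

67.0 μg/L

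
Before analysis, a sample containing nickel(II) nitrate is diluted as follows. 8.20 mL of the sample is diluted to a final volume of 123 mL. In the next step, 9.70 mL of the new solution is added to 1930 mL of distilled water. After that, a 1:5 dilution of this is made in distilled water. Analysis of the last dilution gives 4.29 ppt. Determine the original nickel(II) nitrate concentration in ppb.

64.3 ppb

Overall dilution factor = 15 × 200.0 × 5 = 1.50 × 10⁴.
Original = 4.29 ppt × 1.50 × 10⁴ = 6.43 × 10⁴ ppt = 64.3 ppb.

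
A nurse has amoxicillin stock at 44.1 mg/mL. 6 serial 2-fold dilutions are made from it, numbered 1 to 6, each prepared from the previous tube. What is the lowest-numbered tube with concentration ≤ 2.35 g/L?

Tube n has concentration 44.1 mg/mL / 2ⁿ.
Need 2ⁿ ≥ 44.1 mg/mL / 2.35 g/L = 18.8, so n ≥ 4.23.
First such tube: n = 5.

tube 5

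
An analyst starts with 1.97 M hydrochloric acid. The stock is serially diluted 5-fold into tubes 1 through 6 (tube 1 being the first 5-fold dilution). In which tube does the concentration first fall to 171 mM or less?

tube 2

Tube n has concentration 1.97 M / 5ⁿ.
Need 5ⁿ ≥ 1.97 M / 171 mM = 11.5, so n ≥ 1.52.
First such tube: n = 2.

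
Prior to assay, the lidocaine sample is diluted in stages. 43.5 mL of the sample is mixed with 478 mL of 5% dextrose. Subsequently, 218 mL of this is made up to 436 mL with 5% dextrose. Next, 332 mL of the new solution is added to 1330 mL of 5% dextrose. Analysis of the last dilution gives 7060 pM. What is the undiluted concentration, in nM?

Overall dilution factor = 11.99 × 2 × 5.006 = 120.
Original = 7060 pM × 120 = 8.47 × 10⁵ pM = 847 nM.

847 nM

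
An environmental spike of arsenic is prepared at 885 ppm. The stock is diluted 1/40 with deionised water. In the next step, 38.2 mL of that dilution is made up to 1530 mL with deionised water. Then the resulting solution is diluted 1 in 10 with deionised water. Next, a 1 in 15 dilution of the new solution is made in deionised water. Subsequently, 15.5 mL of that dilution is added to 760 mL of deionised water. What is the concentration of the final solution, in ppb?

0.0736 ppb

Overall dilution factor = 40 × 40.05 × 10 × 15 × 50.03 = 1.20 × 10⁷.
885 ppm / 1.20 × 10⁷ = 7.36 × 10⁻⁵ ppm = 0.0736 ppb.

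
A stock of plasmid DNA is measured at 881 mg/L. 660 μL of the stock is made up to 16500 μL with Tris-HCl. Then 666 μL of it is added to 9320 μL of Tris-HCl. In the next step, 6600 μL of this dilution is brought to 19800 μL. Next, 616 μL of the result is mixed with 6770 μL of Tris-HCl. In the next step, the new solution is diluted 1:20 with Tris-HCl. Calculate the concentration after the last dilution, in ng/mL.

3.27 ng/mL

Overall dilution factor = 25 × 14.99 × 3 × 11.99 × 20 = 2.70 × 10⁵.
881 mg/L / 2.70 × 10⁵ = 3.27 × 10⁻³ mg/L = 3.27 ng/mL.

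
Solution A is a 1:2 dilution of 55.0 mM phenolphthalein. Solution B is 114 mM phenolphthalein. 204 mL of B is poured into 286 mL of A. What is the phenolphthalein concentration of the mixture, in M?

C_A = 55.0 mM / 2 = 27.5 mM.
C_mix = (C_A·V_A + C_B·V_B)/(V_A + V_B) = (27.5×286 + 114×204) / 490.0 = 63.5 mM = 0.0635 M.

0.0635 M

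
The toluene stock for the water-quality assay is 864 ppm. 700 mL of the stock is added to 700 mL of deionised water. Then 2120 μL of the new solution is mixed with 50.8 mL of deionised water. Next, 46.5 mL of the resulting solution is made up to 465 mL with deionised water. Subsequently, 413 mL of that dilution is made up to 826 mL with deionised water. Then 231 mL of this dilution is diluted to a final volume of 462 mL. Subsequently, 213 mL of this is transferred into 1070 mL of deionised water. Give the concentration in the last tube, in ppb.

Overall dilution factor = 2 × 24.96 × 10 × 2 × 2 × 6.023 = 1.20 × 10⁴.
864 ppm / 1.20 × 10⁴ = 0.0718 ppm = 71.8 ppb.

71.8 ppb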